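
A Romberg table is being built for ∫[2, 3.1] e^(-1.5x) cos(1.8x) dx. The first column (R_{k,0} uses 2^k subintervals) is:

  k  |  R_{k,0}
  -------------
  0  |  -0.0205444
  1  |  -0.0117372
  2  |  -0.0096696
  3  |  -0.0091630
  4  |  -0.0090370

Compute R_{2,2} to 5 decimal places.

-0.00899

Richardson extrapolation on the trapezoidal column (denominator 4−1=3):
R_{1,1} = -0.0117372 + (-0.0117372 − (-0.0205444))/3 = -0.0088015
R_{2,1} = -0.0096696 + (-0.0096696 − (-0.0117372))/3 = -0.0089804
R_{2,2} = -0.0089804 + (-0.0089804 − (-0.0088015))/15 = -0.0089923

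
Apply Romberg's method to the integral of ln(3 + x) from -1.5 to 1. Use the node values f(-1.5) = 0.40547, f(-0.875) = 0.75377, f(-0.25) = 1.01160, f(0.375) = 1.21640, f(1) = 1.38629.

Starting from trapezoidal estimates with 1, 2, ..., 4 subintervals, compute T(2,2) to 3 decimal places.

T(0,0) (trapezoid, 1 panel, h=2.5000): 2.23970
T(1,0) (trapezoid, 2 panels, h=1.2500): 2.38435
T(2,0) (trapezoid, 4 panels, h=0.6250): 2.42353
T(1,1) = 2.38435 + (2.38435 − 2.23970)/3 = 2.43257
T(2,1) = 2.42353 + (2.42353 − 2.38435)/3 = 2.43659
T(2,2) = 2.43659 + (2.43659 − 2.43257)/15 = 2.43686

2.437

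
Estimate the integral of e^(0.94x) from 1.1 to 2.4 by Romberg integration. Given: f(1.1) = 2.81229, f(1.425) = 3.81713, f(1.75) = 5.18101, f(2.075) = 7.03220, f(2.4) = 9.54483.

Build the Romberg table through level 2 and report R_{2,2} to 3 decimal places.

R_{0,0} (trapezoid, 1 panel, h=1.3000): 8.03213
R_{1,0} (trapezoid, 2 panels, h=0.6500): 7.38372
R_{2,0} (trapezoid, 4 panels, h=0.3250): 7.21789
R_{1,1} = 7.38372 + (7.38372 − 8.03213)/3 = 7.16758
R_{2,1} = 7.21789 + (7.21789 − 7.38372)/3 = 7.16261
R_{2,2} = 7.16261 + (7.16261 − 7.16758)/15 = 7.16228

7.162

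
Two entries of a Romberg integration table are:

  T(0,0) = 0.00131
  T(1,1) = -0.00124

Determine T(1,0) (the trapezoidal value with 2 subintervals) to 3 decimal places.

-0.001

From T(1,1) = (4·T(1,0) − T(0,0))/3, solve for T(1,0):
4·T(1,0) = 3·(-0.00124) + 0.00131 = -0.00241
T(1,0) = -0.00060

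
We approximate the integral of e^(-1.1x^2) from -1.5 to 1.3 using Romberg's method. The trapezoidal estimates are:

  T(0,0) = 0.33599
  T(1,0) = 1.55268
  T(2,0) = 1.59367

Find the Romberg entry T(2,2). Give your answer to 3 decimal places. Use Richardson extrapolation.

1.584

Richardson extrapolation on the trapezoidal column (denominator 4−1=3):
T(1,1) = 1.55268 + (1.55268 − 0.33599)/3 = 1.95824
T(2,1) = 1.59367 + (1.59367 − 1.55268)/3 = 1.60733
T(2,2) = 1.60733 + (1.60733 − 1.95824)/15 = 1.58394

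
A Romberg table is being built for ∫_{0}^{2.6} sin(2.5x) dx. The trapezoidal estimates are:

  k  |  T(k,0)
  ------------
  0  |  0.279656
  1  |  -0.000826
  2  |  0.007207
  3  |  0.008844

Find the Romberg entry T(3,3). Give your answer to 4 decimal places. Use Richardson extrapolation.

Richardson extrapolation on the trapezoidal column (denominator 4−1=3):
T(1,1) = (4·(-0.000826) − 0.279656) / 3 = -0.094320
T(2,1) = (4·0.007207 − (-0.000826)) / 3 = 0.009885
T(3,1) = 0.008844 + (0.008844 − 0.007207)/3 = 0.009390
T(2,2) = 0.009885 + (0.009885 − (-0.094320))/15 = 0.016832
T(3,2) = (16·0.009390 − 0.009885) / 15 = 0.009357
T(3,3) = 0.009357 + (0.009357 − 0.016832)/63 = 0.009238
(Column j=1 coincides with Simpson's rule on the same nodes.)

0.0092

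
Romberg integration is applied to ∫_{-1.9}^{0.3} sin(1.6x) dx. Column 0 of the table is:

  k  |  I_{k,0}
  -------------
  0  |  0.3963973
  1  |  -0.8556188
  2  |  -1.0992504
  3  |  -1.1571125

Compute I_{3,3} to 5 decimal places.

I_{1,1} = -0.8556188 + (-0.8556188 − 0.3963973)/3 = -1.2729575
I_{2,1} = -1.0992504 + (-1.0992504 − (-0.8556188))/3 = -1.1804609
I_{3,1} = (4·(-1.1571125) − (-1.0992504)) / 3 = -1.1763999
I_{2,2} = (16·(-1.1804609) − (-1.2729575)) / 15 = -1.1742945
I_{3,2} = -1.1763999 + (-1.1763999 − (-1.1804609))/15 = -1.1761292
I_{3,3} = -1.1761292 + (-1.1761292 − (-1.1742945))/63 = -1.1761583
(Column j=1 coincides with Simpson's rule on the same nodes.)

-1.17616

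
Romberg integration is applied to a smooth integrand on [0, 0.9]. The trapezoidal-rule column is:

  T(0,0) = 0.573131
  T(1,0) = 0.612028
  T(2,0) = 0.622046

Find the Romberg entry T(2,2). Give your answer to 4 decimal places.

0.6254

Richardson extrapolation on the trapezoidal column (denominator 4−1=3):
T(1,1) = (4·0.612028 − 0.573131) / 3 = 0.624994
T(2,1) = (4·0.622046 − 0.612028) / 3 = 0.625385
T(2,2) = 0.625385 + (0.625385 − 0.624994)/15 = 0.625411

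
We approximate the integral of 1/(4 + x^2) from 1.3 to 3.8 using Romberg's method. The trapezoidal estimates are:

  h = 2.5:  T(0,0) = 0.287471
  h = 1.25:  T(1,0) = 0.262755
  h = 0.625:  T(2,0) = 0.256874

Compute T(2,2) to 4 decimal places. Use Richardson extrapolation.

T(1,1) = (4·0.262755 − 0.287471) / 3 = 0.254516
T(2,1) = (4·0.256874 − 0.262755) / 3 = 0.254914
T(2,2) = 0.254914 + (0.254914 − 0.254516)/15 = 0.254941

0.2549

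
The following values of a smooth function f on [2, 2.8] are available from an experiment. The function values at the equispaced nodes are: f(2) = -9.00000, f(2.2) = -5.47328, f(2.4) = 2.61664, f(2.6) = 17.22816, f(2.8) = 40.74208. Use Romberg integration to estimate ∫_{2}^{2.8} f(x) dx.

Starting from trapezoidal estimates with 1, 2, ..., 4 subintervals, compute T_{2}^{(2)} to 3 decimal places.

T_{0}^{(0)} (trapezoid, 1 panel, h=0.8000): 12.69683
T_{1}^{(0)} (trapezoid, 2 panels, h=0.4000): 7.39507
T_{2}^{(0)} (trapezoid, 4 panels, h=0.2000): 6.04851
T_{1}^{(1)} = 7.39507 + (7.39507 − 12.69683)/3 = 5.62782
T_{2}^{(1)} = 6.04851 + (6.04851 − 7.39507)/3 = 5.59966
T_{2}^{(2)} = 5.59966 + (5.59966 − 5.62782)/15 = 5.59778

5.598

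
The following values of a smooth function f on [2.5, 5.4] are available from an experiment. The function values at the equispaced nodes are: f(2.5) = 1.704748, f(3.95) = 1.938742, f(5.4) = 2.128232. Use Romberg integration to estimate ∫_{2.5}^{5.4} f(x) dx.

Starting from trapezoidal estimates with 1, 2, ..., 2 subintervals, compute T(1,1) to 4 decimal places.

T(0,0) (trapezoid, 1 panel, h=2.9000): 5.557821
T(1,0) (trapezoid, 2 panels, h=1.4500): 5.590086
T(1,1) = 5.590086 + (5.590086 − 5.557821)/3 = 5.600841

5.6008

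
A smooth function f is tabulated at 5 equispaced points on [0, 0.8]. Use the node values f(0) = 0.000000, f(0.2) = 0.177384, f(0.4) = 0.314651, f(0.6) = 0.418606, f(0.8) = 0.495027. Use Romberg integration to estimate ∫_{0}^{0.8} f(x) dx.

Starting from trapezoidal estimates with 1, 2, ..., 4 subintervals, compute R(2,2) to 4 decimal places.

0.2339

R(0,0) (trapezoid, 1 panel, h=0.8000): 0.198011
R(1,0) (trapezoid, 2 panels, h=0.4000): 0.224866
R(2,0) (trapezoid, 4 panels, h=0.2000): 0.231631
R(1,1) = 0.224866 + (0.224866 − 0.198011)/3 = 0.233818
R(2,1) = 0.231631 + (0.231631 − 0.224866)/3 = 0.233886
R(2,2) = 0.233886 + (0.233886 − 0.233818)/15 = 0.233891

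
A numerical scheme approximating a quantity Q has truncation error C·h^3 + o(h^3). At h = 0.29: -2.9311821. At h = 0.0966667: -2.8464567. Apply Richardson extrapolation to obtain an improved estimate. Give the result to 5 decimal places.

-2.84320

Extrapolated value = (27·A(h/3) − A(h)) / (27 − 1)
= (27·(-2.8464567) − (-2.9311821)) / 26
= -73.9231488 / 26 = -2.8431980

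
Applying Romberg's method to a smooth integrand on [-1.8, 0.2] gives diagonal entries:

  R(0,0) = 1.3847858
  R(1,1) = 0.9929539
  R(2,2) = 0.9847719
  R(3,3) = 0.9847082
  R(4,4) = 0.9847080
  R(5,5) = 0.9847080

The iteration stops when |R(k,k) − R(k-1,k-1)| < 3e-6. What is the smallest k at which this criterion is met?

k = 4

|R(1,1) − R(0,0)| = 0.3918319 ≥ 3e-6
|R(2,2) − R(1,1)| = 0.0081820 ≥ 3e-6
|R(3,3) − R(2,2)| = 0.0000637 ≥ 3e-6
|R(4,4) − R(3,3)| = 0.0000002 < 3e-6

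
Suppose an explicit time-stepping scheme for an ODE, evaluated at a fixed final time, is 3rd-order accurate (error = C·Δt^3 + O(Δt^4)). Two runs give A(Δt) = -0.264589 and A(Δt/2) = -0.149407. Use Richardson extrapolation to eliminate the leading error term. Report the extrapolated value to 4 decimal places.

-0.1330

The leading error scales as Δt^3; refining by a factor of 2 reduces it by 2^3 = 8.
Extrapolated value = (8·A(Δt/2) − A(Δt)) / (8 − 1)
= (8·(-0.149407) − (-0.264589)) / 7
= -0.930667 / 7 = -0.132952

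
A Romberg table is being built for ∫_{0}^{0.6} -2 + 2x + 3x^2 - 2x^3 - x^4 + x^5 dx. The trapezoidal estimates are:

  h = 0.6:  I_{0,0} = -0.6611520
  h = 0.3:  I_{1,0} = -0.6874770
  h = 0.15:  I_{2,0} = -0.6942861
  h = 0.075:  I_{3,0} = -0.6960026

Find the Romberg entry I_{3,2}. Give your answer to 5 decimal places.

Richardson extrapolation on the trapezoidal column (denominator 4−1=3):
I_{2,1} = (4·(-0.6942861) − (-0.6874770)) / 3 = -0.6965558
I_{3,1} = (4·(-0.6960026) − (-0.6942861)) / 3 = -0.6965748
I_{3,2} = -0.6965748 + (-0.6965748 − (-0.6965558))/15 = -0.6965761

-0.69658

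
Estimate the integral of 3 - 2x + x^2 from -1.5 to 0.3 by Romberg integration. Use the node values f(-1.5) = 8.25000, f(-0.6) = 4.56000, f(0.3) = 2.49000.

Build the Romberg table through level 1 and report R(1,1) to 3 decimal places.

R(0,0) (trapezoid, 1 panel, h=1.8000): 9.66600
R(1,0) (trapezoid, 2 panels, h=0.9000): 8.93700
R(1,1) = 8.93700 + (8.93700 − 9.66600)/3 = 8.69400

8.694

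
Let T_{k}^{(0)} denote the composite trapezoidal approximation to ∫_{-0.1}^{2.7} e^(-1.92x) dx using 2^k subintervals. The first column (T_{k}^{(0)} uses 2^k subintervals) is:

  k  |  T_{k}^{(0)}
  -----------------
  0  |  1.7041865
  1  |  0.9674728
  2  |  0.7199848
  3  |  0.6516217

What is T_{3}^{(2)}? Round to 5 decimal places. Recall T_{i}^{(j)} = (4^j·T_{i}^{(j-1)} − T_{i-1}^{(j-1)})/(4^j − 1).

T_{2}^{(1)} = (4·0.7199848 − 0.9674728) / 3 = 0.6374888
T_{3}^{(1)} = (4·0.6516217 − 0.7199848) / 3 = 0.6288340
T_{3}^{(2)} = (16·0.6288340 − 0.6374888) / 15 = 0.6282570

0.62826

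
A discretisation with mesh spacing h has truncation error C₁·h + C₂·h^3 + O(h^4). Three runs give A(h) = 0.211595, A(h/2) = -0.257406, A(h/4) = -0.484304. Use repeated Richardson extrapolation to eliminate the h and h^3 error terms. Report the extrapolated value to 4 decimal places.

-0.7090

First eliminate the h term (factor 2^1 = 2):
  B₁ = (2·(-0.257406) − 0.211595)/1 = -0.726407
  B₂ = (2·(-0.484304) − (-0.257406))/1 = -0.711202
Then eliminate the h^3 term (factor 2^3 = 8):
  (8·(-0.711202) − (-0.726407))/7 = -0.709030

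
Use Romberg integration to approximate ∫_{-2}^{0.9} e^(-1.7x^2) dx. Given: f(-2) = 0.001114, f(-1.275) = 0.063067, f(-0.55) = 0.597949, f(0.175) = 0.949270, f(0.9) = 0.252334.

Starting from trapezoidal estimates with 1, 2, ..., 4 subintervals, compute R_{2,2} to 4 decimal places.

R_{0,0} (trapezoid, 1 panel, h=2.9000): 0.367500
R_{1,0} (trapezoid, 2 panels, h=1.4500): 1.050776
R_{2,0} (trapezoid, 4 panels, h=0.7250): 1.259332
R_{1,1} = 1.050776 + (1.050776 − 0.367500)/3 = 1.278535
R_{2,1} = 1.259332 + (1.259332 − 1.050776)/3 = 1.328851
R_{2,2} = 1.328851 + (1.328851 − 1.278535)/15 = 1.332205

1.3322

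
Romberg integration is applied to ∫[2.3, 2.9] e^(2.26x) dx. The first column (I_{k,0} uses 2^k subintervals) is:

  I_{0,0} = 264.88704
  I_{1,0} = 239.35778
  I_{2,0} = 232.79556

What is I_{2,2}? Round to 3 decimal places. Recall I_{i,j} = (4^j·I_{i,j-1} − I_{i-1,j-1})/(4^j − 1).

230.592

Richardson extrapolation on the trapezoidal column (denominator 4−1=3):
I_{1,1} = 239.35778 + (239.35778 − 264.88704)/3 = 230.84803
I_{2,1} = (4·232.79556 − 239.35778) / 3 = 230.60815
I_{2,2} = (16·230.60815 − 230.84803) / 15 = 230.59216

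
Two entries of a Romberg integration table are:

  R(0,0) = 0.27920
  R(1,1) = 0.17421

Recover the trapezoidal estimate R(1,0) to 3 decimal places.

0.200

From R(1,1) = (4·R(1,0) − R(0,0))/3, solve for R(1,0):
4·R(1,0) = 3·0.17421 + 0.27920 = 0.80183
R(1,0) = 0.20046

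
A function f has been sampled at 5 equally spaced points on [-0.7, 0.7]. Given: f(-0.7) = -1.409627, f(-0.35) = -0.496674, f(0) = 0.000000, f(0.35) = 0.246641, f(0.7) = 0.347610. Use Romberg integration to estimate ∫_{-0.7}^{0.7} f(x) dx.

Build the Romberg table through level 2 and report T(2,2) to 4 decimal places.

-0.2401

T(0,0) (trapezoid, 1 panel, h=1.4000): -0.743412
T(1,0) (trapezoid, 2 panels, h=0.7000): -0.371706
T(2,0) (trapezoid, 4 panels, h=0.3500): -0.273365
T(1,1) = -0.371706 + (-0.371706 − (-0.743412))/3 = -0.247804
T(2,1) = -0.273365 + (-0.273365 − (-0.371706))/3 = -0.240585
T(2,2) = -0.240585 + (-0.240585 − (-0.247804))/15 = -0.240104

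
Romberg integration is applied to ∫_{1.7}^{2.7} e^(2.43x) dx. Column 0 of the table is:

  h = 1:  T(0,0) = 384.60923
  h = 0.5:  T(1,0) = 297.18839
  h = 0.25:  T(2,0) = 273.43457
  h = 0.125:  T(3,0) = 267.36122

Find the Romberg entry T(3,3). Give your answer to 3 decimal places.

Richardson extrapolation on the trapezoidal column (denominator 4−1=3):
T(1,1) = (4·297.18839 − 384.60923) / 3 = 268.04811
T(2,1) = 273.43457 + (273.43457 − 297.18839)/3 = 265.51663
T(3,1) = (4·267.36122 − 273.43457) / 3 = 265.33677
T(2,2) = 265.51663 + (265.51663 − 268.04811)/15 = 265.34786
T(3,2) = 265.33677 + (265.33677 − 265.51663)/15 = 265.32478
T(3,3) = (64·265.32478 − 265.34786) / 63 = 265.32441

265.324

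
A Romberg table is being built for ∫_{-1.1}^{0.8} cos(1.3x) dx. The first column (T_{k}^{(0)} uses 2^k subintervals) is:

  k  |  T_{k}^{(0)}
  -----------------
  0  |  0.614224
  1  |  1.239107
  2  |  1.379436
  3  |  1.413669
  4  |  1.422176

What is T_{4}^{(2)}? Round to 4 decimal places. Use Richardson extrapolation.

1.4250

T_{3}^{(1)} = 1.413669 + (1.413669 − 1.379436)/3 = 1.425080
T_{4}^{(1)} = (4·1.422176 − 1.413669) / 3 = 1.425012
T_{4}^{(2)} = 1.425012 + (1.425012 − 1.425080)/15 = 1.425007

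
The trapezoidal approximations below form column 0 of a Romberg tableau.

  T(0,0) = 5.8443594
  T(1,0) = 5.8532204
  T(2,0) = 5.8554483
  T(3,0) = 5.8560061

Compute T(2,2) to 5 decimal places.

T(1,1) = (4·5.8532204 − 5.8443594) / 3 = 5.8561741
T(2,1) = 5.8554483 + (5.8554483 − 5.8532204)/3 = 5.8561909
T(2,2) = (16·5.8561909 − 5.8561741) / 15 = 5.8561920

5.85619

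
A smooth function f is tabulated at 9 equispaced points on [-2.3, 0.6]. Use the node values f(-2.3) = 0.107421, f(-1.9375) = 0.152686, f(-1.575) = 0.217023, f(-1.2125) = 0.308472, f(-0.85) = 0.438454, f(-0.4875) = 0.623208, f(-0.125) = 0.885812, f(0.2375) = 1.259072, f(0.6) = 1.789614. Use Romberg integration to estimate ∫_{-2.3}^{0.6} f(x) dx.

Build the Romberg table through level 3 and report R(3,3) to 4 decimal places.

1.7342

R(0,0) (trapezoid, 1 panel, h=2.9000): 2.750701
R(1,0) (trapezoid, 2 panels, h=1.4500): 2.011109
R(2,0) (trapezoid, 4 panels, h=0.7250): 1.805110
R(3,0) (trapezoid, 8 panels, h=0.3625): 1.752051
R(1,1) = 2.011109 + (2.011109 − 2.750701)/3 = 1.764578
R(2,1) = 1.805110 + (1.805110 − 2.011109)/3 = 1.736444
R(3,1) = 1.752051 + (1.752051 − 1.805110)/3 = 1.734365
R(2,2) = 1.736444 + (1.736444 − 1.764578)/15 = 1.734568
R(3,2) = 1.734365 + (1.734365 − 1.736444)/15 = 1.734226
R(3,3) = 1.734226 + (1.734226 − 1.734568)/63 = 1.734221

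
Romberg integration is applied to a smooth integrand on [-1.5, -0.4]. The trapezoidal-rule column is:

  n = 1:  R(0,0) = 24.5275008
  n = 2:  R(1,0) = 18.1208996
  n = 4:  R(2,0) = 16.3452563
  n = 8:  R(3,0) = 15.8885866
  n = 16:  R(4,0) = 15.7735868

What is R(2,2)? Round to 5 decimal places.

R(1,1) = (4·18.1208996 − 24.5275008) / 3 = 15.9853659
R(2,1) = 16.3452563 + (16.3452563 − 18.1208996)/3 = 15.7533752
R(2,2) = (16·15.7533752 − 15.9853659) / 15 = 15.7379092

15.73791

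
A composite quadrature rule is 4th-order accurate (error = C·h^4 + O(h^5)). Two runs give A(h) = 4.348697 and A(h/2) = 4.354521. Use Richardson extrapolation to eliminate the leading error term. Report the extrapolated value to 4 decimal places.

4.3549

The leading error scales as h^4; refining by a factor of 2 reduces it by 2^4 = 16.
Extrapolated value = (16·A(h/2) − A(h)) / (16 − 1)
= (16·4.354521 − 4.348697) / 15
= 65.323639 / 15 = 4.354909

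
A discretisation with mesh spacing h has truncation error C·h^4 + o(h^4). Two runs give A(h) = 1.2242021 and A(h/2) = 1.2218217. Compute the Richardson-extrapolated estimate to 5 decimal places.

The leading error scales as h^4; refining by a factor of 2 reduces it by 2^4 = 16.
Extrapolated value = (16·A(h/2) − A(h)) / (16 − 1)
= (16·1.2218217 − 1.2242021) / 15
= 18.3249451 / 15 = 1.2216630

1.22166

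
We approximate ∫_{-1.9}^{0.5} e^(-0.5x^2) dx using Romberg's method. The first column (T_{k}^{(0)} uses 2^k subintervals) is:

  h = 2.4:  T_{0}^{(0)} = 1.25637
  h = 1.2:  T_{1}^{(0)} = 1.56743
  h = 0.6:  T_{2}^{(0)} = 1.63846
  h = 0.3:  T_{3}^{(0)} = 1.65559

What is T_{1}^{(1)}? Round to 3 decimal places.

1.671

T_{1}^{(1)} = (4·1.56743 − 1.25637) / 3 = 1.67112
(Column j=1 coincides with Simpson's rule on the same nodes.)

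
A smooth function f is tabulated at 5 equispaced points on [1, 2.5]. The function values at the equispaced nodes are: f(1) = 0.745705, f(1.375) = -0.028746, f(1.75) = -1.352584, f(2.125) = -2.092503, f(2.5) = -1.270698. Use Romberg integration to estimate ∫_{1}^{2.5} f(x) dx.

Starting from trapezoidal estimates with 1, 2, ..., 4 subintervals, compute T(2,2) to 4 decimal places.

-1.4631

T(0,0) (trapezoid, 1 panel, h=1.5000): -0.393745
T(1,0) (trapezoid, 2 panels, h=0.7500): -1.211310
T(2,0) (trapezoid, 4 panels, h=0.3750): -1.401124
T(1,1) = -1.211310 + (-1.211310 − (-0.393745))/3 = -1.483832
T(2,1) = -1.401124 + (-1.401124 − (-1.211310))/3 = -1.464395
T(2,2) = -1.464395 + (-1.464395 − (-1.483832))/15 = -1.463099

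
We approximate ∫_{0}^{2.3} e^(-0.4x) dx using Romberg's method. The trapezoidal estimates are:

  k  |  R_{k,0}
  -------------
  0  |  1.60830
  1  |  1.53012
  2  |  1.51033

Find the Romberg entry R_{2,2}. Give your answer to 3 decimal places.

1.504

R_{1,1} = (4·1.53012 − 1.60830) / 3 = 1.50406
R_{2,1} = (4·1.51033 − 1.53012) / 3 = 1.50373
R_{2,2} = 1.50373 + (1.50373 − 1.50406)/15 = 1.50371
(Column j=1 coincides with Simpson's rule on the same nodes.)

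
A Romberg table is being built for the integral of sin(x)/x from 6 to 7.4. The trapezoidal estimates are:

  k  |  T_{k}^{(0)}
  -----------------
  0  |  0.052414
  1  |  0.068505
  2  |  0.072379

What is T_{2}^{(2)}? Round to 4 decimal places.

T_{1}^{(1)} = 0.068505 + (0.068505 − 0.052414)/3 = 0.073869
T_{2}^{(1)} = 0.072379 + (0.072379 − 0.068505)/3 = 0.073670
T_{2}^{(2)} = (16·0.073670 − 0.073869) / 15 = 0.073657
(Column j=1 coincides with Simpson's rule on the same nodes.)

0.0737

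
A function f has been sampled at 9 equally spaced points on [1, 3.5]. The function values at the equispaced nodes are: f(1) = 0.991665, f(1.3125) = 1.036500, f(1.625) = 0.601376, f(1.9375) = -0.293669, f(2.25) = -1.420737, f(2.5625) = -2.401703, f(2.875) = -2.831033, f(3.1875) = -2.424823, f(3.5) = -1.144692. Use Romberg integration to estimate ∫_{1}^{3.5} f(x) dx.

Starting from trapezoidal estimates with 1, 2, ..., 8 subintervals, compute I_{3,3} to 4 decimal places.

-2.4776

I_{0,0} (trapezoid, 1 panel, h=2.5000): -0.191284
I_{1,0} (trapezoid, 2 panels, h=1.2500): -1.871563
I_{2,0} (trapezoid, 4 panels, h=0.6250): -2.329317
I_{3,0} (trapezoid, 8 panels, h=0.3125): -2.440813
I_{1,1} = -1.871563 + (-1.871563 − (-0.191284))/3 = -2.431656
I_{2,1} = -2.329317 + (-2.329317 − (-1.871563))/3 = -2.481902
I_{3,1} = -2.440813 + (-2.440813 − (-2.329317))/3 = -2.477978
I_{2,2} = -2.481902 + (-2.481902 − (-2.431656))/15 = -2.485252
I_{3,2} = -2.477978 + (-2.477978 − (-2.481902))/15 = -2.477716
I_{3,3} = -2.477716 + (-2.477716 − (-2.485252))/63 = -2.477596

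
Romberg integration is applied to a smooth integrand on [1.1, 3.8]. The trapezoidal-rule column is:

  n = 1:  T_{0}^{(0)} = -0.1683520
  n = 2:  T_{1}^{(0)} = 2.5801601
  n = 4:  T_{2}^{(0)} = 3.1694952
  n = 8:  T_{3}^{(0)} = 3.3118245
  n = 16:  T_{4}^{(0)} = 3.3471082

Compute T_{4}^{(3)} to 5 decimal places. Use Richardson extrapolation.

Richardson extrapolation on the trapezoidal column (denominator 4−1=3):
T_{2}^{(1)} = 3.1694952 + (3.1694952 − 2.5801601)/3 = 3.3659402
T_{3}^{(1)} = 3.3118245 + (3.3118245 − 3.1694952)/3 = 3.3592676
T_{4}^{(1)} = (4·3.3471082 − 3.3118245) / 3 = 3.3588694
T_{3}^{(2)} = (16·3.3592676 − 3.3659402) / 15 = 3.3588228
T_{4}^{(2)} = (16·3.3588694 − 3.3592676) / 15 = 3.3588429
T_{4}^{(3)} = 3.3588429 + (3.3588429 − 3.3588228)/63 = 3.3588432

3.35884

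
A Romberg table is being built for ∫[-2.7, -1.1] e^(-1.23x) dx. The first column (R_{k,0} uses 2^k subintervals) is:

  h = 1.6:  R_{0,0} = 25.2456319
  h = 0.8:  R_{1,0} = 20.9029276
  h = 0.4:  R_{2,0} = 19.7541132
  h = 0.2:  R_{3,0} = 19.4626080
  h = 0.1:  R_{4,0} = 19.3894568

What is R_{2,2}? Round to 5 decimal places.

R_{1,1} = (4·20.9029276 − 25.2456319) / 3 = 19.4553595
R_{2,1} = 19.7541132 + (19.7541132 − 20.9029276)/3 = 19.3711751
R_{2,2} = 19.3711751 + (19.3711751 − 19.4553595)/15 = 19.3655628

19.36556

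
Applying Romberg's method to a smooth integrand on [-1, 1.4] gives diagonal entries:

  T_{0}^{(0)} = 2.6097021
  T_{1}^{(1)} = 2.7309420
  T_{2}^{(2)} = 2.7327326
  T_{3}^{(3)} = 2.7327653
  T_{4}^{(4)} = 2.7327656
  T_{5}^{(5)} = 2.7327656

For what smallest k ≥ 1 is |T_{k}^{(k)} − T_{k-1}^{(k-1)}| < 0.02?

|T_{1}^{(1)} − T_{0}^{(0)}| = 0.1212399 ≥ 0.02
|T_{2}^{(2)} − T_{1}^{(1)}| = 0.0017906 < 0.02

k = 2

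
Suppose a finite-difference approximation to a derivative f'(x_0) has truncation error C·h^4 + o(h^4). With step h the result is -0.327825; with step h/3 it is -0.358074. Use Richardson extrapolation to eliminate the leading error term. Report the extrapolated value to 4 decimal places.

-0.3585

Extrapolated value = (81·A(h/3) − A(h)) / (81 − 1)
= (81·(-0.358074) − (-0.327825)) / 80
= -28.676169 / 80 = -0.358452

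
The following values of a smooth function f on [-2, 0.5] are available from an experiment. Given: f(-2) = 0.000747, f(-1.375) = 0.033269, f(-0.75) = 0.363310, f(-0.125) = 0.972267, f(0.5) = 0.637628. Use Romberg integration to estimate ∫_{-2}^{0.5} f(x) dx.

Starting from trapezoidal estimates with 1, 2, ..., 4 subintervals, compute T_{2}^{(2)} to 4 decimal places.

1.1390

T_{0}^{(0)} (trapezoid, 1 panel, h=2.5000): 0.797969
T_{1}^{(0)} (trapezoid, 2 panels, h=1.2500): 0.853122
T_{2}^{(0)} (trapezoid, 4 panels, h=0.6250): 1.055021
T_{1}^{(1)} = 0.853122 + (0.853122 − 0.797969)/3 = 0.871506
T_{2}^{(1)} = 1.055021 + (1.055021 − 0.853122)/3 = 1.122321
T_{2}^{(2)} = 1.122321 + (1.122321 − 0.871506)/15 = 1.139042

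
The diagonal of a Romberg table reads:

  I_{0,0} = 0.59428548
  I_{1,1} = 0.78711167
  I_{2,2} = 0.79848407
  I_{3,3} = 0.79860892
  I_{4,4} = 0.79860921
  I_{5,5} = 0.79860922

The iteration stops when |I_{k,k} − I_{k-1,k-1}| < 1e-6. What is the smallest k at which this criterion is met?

|I_{1,1} − I_{0,0}| = 0.19282619 ≥ 1e-6
|I_{2,2} − I_{1,1}| = 0.01137240 ≥ 1e-6
|I_{3,3} − I_{2,2}| = 0.00012485 ≥ 1e-6
|I_{4,4} − I_{3,3}| = 0.00000029 < 1e-6

k = 4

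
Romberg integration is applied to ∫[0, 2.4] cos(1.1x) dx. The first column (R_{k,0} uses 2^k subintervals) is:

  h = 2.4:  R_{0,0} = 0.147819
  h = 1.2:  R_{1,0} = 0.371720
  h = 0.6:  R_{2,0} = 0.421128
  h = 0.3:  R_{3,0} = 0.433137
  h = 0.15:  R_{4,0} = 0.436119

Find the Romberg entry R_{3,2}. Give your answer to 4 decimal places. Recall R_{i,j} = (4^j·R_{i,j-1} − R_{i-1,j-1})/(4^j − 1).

R_{2,1} = 0.421128 + (0.421128 − 0.371720)/3 = 0.437597
R_{3,1} = (4·0.433137 − 0.421128) / 3 = 0.437140
R_{3,2} = 0.437140 + (0.437140 − 0.437597)/15 = 0.437110
(Column j=1 coincides with Simpson's rule on the same nodes.)

0.4371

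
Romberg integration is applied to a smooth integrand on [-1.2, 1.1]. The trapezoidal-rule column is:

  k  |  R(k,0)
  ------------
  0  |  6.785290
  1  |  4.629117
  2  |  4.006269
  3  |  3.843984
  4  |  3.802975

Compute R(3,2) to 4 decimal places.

3.7893

Richardson extrapolation on the trapezoidal column (denominator 4−1=3):
R(2,1) = (4·4.006269 − 4.629117) / 3 = 3.798653
R(3,1) = 3.843984 + (3.843984 − 4.006269)/3 = 3.789889
R(3,2) = 3.789889 + (3.789889 − 3.798653)/15 = 3.789305
(Column j=1 coincides with Simpson's rule on the same nodes.)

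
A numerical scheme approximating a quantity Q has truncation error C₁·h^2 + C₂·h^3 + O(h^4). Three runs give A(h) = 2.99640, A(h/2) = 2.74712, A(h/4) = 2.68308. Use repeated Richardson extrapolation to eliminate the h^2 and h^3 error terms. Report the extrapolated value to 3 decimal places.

2.661

First eliminate the h^2 term (factor 2^2 = 4):
  B₁ = (4·2.74712 − 2.99640)/3 = 2.66403
  B₂ = (4·2.68308 − 2.74712)/3 = 2.66173
Then eliminate the h^3 term (factor 2^3 = 8):
  (8·2.66173 − 2.66403)/7 = 2.66140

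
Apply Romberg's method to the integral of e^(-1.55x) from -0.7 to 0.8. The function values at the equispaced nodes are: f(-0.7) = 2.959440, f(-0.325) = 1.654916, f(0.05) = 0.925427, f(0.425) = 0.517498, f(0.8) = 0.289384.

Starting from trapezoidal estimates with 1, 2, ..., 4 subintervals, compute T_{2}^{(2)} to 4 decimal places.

1.7227

T_{0}^{(0)} (trapezoid, 1 panel, h=1.5000): 2.436618
T_{1}^{(0)} (trapezoid, 2 panels, h=0.7500): 1.912379
T_{2}^{(0)} (trapezoid, 4 panels, h=0.3750): 1.770845
T_{1}^{(1)} = 1.912379 + (1.912379 − 2.436618)/3 = 1.737633
T_{2}^{(1)} = 1.770845 + (1.770845 − 1.912379)/3 = 1.723667
T_{2}^{(2)} = 1.723667 + (1.723667 − 1.737633)/15 = 1.722736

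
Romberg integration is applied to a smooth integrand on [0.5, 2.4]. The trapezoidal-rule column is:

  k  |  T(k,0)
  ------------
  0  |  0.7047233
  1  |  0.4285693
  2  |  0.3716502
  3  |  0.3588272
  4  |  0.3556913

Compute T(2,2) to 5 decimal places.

T(1,1) = 0.4285693 + (0.4285693 − 0.7047233)/3 = 0.3365180
T(2,1) = 0.3716502 + (0.3716502 − 0.4285693)/3 = 0.3526772
T(2,2) = 0.3526772 + (0.3526772 − 0.3365180)/15 = 0.3537545
(Column j=1 coincides with Simpson's rule on the same nodes.)

0.35375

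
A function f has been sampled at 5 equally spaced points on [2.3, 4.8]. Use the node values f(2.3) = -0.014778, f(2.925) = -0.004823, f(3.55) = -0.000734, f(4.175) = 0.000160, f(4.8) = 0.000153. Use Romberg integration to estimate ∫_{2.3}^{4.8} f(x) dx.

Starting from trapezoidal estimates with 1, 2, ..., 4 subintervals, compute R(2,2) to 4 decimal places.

R(0,0) (trapezoid, 1 panel, h=2.5000): -0.018281
R(1,0) (trapezoid, 2 panels, h=1.2500): -0.010058
R(2,0) (trapezoid, 4 panels, h=0.6250): -0.007943
R(1,1) = -0.010058 + (-0.010058 − (-0.018281))/3 = -0.007317
R(2,1) = -0.007943 + (-0.007943 − (-0.010058))/3 = -0.007238
R(2,2) = -0.007238 + (-0.007238 − (-0.007317))/15 = -0.007233

-0.0072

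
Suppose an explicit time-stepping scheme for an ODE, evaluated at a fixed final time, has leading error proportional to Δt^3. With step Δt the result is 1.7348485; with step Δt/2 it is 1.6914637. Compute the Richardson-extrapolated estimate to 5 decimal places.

Extrapolated value = (8·A(Δt/2) − A(Δt)) / (8 − 1)
= (8·1.6914637 − 1.7348485) / 7
= 11.7968611 / 7 = 1.6852659

1.68527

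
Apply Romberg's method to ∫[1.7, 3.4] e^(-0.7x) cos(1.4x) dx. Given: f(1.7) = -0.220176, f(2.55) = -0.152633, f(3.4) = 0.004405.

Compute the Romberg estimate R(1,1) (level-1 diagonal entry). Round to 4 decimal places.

-0.2341

R(0,0) (trapezoid, 1 panel, h=1.7000): -0.183405
R(1,0) (trapezoid, 2 panels, h=0.8500): -0.221441
R(1,1) = -0.221441 + (-0.221441 − (-0.183405))/3 = -0.234120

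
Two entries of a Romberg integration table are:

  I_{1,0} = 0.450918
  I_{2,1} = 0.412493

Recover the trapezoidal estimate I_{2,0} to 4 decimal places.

0.4221

From I_{2,1} = (4·I_{2,0} − I_{1,0})/3, solve for I_{2,0}:
4·I_{2,0} = 3·0.412493 + 0.450918 = 1.688397
I_{2,0} = 0.422099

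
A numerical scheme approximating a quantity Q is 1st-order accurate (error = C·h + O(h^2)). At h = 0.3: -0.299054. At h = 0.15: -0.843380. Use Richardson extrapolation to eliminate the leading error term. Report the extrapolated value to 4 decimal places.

The leading error scales as h; refining by a factor of 2 reduces it by 2^1 = 2.
Extrapolated value = (2·A(h/2) − A(h)) / (2 − 1)
= (2·(-0.843380) − (-0.299054)) / 1
= -1.387706 / 1 = -1.387706

-1.3877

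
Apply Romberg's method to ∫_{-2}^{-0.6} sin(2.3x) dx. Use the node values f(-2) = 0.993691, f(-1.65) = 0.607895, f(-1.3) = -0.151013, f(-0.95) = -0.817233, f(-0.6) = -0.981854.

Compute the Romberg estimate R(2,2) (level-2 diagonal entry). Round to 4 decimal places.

-0.1311

R(0,0) (trapezoid, 1 panel, h=1.4000): 0.008286
R(1,0) (trapezoid, 2 panels, h=0.7000): -0.101566
R(2,0) (trapezoid, 4 panels, h=0.3500): -0.124051
R(1,1) = -0.101566 + (-0.101566 − 0.008286)/3 = -0.138183
R(2,1) = -0.124051 + (-0.124051 − (-0.101566))/3 = -0.131546
R(2,2) = -0.131546 + (-0.131546 − (-0.138183))/15 = -0.131104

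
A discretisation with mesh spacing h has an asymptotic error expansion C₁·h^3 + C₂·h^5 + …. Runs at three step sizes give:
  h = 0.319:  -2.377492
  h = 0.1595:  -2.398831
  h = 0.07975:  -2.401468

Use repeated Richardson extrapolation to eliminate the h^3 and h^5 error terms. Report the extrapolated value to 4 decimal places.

First eliminate the h^3 term (factor 2^3 = 8):
  B₁ = (8·(-2.398831) − (-2.377492))/7 = -2.401879
  B₂ = (8·(-2.401468) − (-2.398831))/7 = -2.401845
Then eliminate the h^5 term (factor 2^5 = 32):
  (32·(-2.401845) − (-2.401879))/31 = -2.401844

-2.4018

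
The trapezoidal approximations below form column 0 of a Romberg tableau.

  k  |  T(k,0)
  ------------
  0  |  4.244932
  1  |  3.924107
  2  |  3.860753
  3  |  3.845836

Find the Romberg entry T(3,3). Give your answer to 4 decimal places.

Richardson extrapolation on the trapezoidal column (denominator 4−1=3):
T(1,1) = (4·3.924107 − 4.244932) / 3 = 3.817165
T(2,1) = (4·3.860753 − 3.924107) / 3 = 3.839635
T(3,1) = (4·3.845836 − 3.860753) / 3 = 3.840864
T(2,2) = 3.839635 + (3.839635 − 3.817165)/15 = 3.841133
T(3,2) = (16·3.840864 − 3.839635) / 15 = 3.840946
T(3,3) = (64·3.840946 − 3.841133) / 63 = 3.840943

3.8409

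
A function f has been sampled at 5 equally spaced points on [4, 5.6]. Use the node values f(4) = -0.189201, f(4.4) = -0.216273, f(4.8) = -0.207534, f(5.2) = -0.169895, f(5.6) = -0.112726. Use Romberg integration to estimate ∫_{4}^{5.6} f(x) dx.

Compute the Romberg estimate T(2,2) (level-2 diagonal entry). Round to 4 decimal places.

-0.3015

T(0,0) (trapezoid, 1 panel, h=1.6000): -0.241542
T(1,0) (trapezoid, 2 panels, h=0.8000): -0.286798
T(2,0) (trapezoid, 4 panels, h=0.4000): -0.297866
T(1,1) = -0.286798 + (-0.286798 − (-0.241542))/3 = -0.301883
T(2,1) = -0.297866 + (-0.297866 − (-0.286798))/3 = -0.301555
T(2,2) = -0.301555 + (-0.301555 − (-0.301883))/15 = -0.301533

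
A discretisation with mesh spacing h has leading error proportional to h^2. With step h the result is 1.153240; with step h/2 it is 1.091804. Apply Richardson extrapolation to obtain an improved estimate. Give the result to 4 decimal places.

Extrapolated value = (4·A(h/2) − A(h)) / (4 − 1)
= (4·1.091804 − 1.153240) / 3
= 3.213976 / 3 = 1.071325

1.0713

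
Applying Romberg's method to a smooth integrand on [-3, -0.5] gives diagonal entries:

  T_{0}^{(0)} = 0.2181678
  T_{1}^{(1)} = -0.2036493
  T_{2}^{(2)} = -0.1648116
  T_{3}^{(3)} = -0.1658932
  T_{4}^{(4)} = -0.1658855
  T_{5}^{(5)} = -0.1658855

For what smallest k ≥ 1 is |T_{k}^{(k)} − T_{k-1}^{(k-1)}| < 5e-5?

|T_{1}^{(1)} − T_{0}^{(0)}| = 0.4218171 ≥ 5e-5
|T_{2}^{(2)} − T_{1}^{(1)}| = 0.0388377 ≥ 5e-5
|T_{3}^{(3)} − T_{2}^{(2)}| = 0.0010816 ≥ 5e-5
|T_{4}^{(4)} − T_{3}^{(3)}| = 0.0000077 < 5e-5

k = 4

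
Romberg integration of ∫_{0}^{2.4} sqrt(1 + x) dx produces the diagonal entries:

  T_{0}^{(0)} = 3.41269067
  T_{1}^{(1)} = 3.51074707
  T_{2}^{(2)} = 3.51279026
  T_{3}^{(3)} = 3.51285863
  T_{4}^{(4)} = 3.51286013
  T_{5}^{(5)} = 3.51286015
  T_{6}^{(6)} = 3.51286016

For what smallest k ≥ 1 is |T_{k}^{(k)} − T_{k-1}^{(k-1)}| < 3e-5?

|T_{1}^{(1)} − T_{0}^{(0)}| = 0.09805640 ≥ 3e-5
|T_{2}^{(2)} − T_{1}^{(1)}| = 0.00204319 ≥ 3e-5
|T_{3}^{(3)} − T_{2}^{(2)}| = 0.00006837 ≥ 3e-5
|T_{4}^{(4)} − T_{3}^{(3)}| = 0.00000150 < 3e-5

k = 4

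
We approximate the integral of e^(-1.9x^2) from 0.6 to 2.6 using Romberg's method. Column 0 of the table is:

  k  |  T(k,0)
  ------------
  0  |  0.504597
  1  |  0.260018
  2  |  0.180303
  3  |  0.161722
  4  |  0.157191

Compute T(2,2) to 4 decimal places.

0.1521

Richardson extrapolation on the trapezoidal column (denominator 4−1=3):
T(1,1) = 0.260018 + (0.260018 − 0.504597)/3 = 0.178492
T(2,1) = 0.180303 + (0.180303 − 0.260018)/3 = 0.153731
T(2,2) = 0.153731 + (0.153731 − 0.178492)/15 = 0.152080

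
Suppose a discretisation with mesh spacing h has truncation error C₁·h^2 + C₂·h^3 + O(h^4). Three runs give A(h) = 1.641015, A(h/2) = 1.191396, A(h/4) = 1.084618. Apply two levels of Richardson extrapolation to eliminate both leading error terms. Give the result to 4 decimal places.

1.0501

First eliminate the h^2 term (factor 2^2 = 4):
  B₁ = (4·1.191396 − 1.641015)/3 = 1.041523
  B₂ = (4·1.084618 − 1.191396)/3 = 1.049025
Then eliminate the h^3 term (factor 2^3 = 8):
  (8·1.049025 − 1.041523)/7 = 1.050097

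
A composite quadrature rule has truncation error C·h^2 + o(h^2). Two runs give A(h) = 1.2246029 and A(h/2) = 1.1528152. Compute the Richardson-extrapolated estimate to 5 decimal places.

1.12889

Extrapolated value = (4·A(h/2) − A(h)) / (4 − 1)
= (4·1.1528152 − 1.2246029) / 3
= 3.3866579 / 3 = 1.1288860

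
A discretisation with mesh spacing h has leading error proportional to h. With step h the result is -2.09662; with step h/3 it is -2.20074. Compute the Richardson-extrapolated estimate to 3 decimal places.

-2.253

The leading error scales as h; refining by a factor of 3 reduces it by 3^1 = 3.
Extrapolated value = (3·A(h/3) − A(h)) / (3 − 1)
= (3·(-2.20074) − (-2.09662)) / 2
= -4.50560 / 2 = -2.25280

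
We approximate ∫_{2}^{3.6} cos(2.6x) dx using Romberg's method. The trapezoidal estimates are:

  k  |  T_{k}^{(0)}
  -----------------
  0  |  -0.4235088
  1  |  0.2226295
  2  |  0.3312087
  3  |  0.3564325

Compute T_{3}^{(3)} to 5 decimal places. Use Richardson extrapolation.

T_{1}^{(1)} = 0.2226295 + (0.2226295 − (-0.4235088))/3 = 0.4380089
T_{2}^{(1)} = 0.3312087 + (0.3312087 − 0.2226295)/3 = 0.3674018
T_{3}^{(1)} = 0.3564325 + (0.3564325 − 0.3312087)/3 = 0.3648404
T_{2}^{(2)} = (16·0.3674018 − 0.4380089) / 15 = 0.3626947
T_{3}^{(2)} = 0.3648404 + (0.3648404 − 0.3674018)/15 = 0.3646696
T_{3}^{(3)} = (64·0.3646696 − 0.3626947) / 63 = 0.3647009

0.36470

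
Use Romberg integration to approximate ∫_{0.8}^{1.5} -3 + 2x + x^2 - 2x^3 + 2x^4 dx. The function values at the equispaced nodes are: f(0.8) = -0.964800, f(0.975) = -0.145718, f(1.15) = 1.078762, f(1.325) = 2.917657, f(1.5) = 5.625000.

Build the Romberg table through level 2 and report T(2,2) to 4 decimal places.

1.0443

T(0,0) (trapezoid, 1 panel, h=0.7000): 1.631070
T(1,0) (trapezoid, 2 panels, h=0.3500): 1.193102
T(2,0) (trapezoid, 4 panels, h=0.1750): 1.081640
T(1,1) = 1.193102 + (1.193102 − 1.631070)/3 = 1.047113
T(2,1) = 1.081640 + (1.081640 − 1.193102)/3 = 1.044486
T(2,2) = 1.044486 + (1.044486 − 1.047113)/15 = 1.044311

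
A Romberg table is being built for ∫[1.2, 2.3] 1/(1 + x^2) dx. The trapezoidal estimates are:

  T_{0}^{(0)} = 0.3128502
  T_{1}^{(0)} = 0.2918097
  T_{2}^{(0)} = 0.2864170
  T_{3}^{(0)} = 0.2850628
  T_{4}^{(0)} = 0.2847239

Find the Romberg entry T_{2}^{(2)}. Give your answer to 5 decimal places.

0.28461

T_{1}^{(1)} = 0.2918097 + (0.2918097 − 0.3128502)/3 = 0.2847962
T_{2}^{(1)} = (4·0.2864170 − 0.2918097) / 3 = 0.2846194
T_{2}^{(2)} = 0.2846194 + (0.2846194 − 0.2847962)/15 = 0.2846076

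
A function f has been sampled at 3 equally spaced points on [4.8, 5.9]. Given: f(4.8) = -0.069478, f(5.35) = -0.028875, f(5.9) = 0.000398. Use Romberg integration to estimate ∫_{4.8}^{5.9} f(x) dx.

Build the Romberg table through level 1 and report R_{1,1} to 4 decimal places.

R_{0,0} (trapezoid, 1 panel, h=1.1000): -0.037994
R_{1,0} (trapezoid, 2 panels, h=0.5500): -0.034878
R_{1,1} = -0.034878 + (-0.034878 − (-0.037994))/3 = -0.033839

-0.0338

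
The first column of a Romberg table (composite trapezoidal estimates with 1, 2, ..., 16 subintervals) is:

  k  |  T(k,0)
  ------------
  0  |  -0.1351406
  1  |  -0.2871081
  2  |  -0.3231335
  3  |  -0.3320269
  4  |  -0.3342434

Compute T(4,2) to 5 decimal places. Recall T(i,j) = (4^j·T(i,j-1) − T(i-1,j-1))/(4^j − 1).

-0.33498

Richardson extrapolation on the trapezoidal column (denominator 4−1=3):
T(3,1) = (4·(-0.3320269) − (-0.3231335)) / 3 = -0.3349914
T(4,1) = (4·(-0.3342434) − (-0.3320269)) / 3 = -0.3349822
T(4,2) = -0.3349822 + (-0.3349822 − (-0.3349914))/15 = -0.3349816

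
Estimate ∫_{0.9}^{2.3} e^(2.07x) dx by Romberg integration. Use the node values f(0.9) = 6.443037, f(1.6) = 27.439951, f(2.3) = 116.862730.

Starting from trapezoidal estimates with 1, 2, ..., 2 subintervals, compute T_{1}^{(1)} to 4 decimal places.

54.3820

T_{0}^{(0)} (trapezoid, 1 panel, h=1.4000): 86.314037
T_{1}^{(0)} (trapezoid, 2 panels, h=0.7000): 62.364984
T_{1}^{(1)} = 62.364984 + (62.364984 − 86.314037)/3 = 54.381966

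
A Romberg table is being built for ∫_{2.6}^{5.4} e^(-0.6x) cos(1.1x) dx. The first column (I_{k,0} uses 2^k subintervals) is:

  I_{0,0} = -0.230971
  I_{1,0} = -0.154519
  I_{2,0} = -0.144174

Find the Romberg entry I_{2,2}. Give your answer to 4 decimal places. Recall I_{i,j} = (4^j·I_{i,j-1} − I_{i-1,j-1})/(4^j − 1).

-0.1415

I_{1,1} = (4·(-0.154519) − (-0.230971)) / 3 = -0.129035
I_{2,1} = (4·(-0.144174) − (-0.154519)) / 3 = -0.140726
I_{2,2} = -0.140726 + (-0.140726 − (-0.129035))/15 = -0.141505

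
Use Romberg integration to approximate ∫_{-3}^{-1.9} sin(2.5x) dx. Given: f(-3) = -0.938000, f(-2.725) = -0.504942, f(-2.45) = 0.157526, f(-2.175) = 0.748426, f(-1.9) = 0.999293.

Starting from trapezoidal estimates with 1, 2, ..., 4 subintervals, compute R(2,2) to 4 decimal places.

0.1236

R(0,0) (trapezoid, 1 panel, h=1.1000): 0.033711
R(1,0) (trapezoid, 2 panels, h=0.5500): 0.103495
R(2,0) (trapezoid, 4 panels, h=0.2750): 0.118706
R(1,1) = 0.103495 + (0.103495 − 0.033711)/3 = 0.126756
R(2,1) = 0.118706 + (0.118706 − 0.103495)/3 = 0.123776
R(2,2) = 0.123776 + (0.123776 − 0.126756)/15 = 0.123577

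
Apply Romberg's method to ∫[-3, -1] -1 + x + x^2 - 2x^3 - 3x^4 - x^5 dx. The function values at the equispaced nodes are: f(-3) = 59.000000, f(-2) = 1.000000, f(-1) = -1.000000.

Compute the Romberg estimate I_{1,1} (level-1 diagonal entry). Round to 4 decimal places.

I_{0,0} (trapezoid, 1 panel, h=2.0000): 58.000000
I_{1,0} (trapezoid, 2 panels, h=1.0000): 30.000000
I_{1,1} = 30.000000 + (30.000000 − 58.000000)/3 = 20.666667

20.6667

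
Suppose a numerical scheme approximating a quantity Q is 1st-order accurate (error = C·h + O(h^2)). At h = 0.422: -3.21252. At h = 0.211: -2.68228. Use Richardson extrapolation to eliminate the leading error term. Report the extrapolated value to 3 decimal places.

The leading error scales as h; refining by a factor of 2 reduces it by 2^1 = 2.
Extrapolated value = (2·A(h/2) − A(h)) / (2 − 1)
= (2·(-2.68228) − (-3.21252)) / 1
= -2.15204 / 1 = -2.15204

-2.152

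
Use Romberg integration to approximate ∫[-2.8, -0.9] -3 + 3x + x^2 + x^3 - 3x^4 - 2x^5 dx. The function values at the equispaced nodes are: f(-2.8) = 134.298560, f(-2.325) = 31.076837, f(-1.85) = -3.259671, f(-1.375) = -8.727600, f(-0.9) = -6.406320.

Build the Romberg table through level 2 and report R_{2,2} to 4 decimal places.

33.1720

R_{0,0} (trapezoid, 1 panel, h=1.9000): 121.497628
R_{1,0} (trapezoid, 2 panels, h=0.9500): 57.652127
R_{2,0} (trapezoid, 4 panels, h=0.4750): 39.441951
R_{1,1} = 57.652127 + (57.652127 − 121.497628)/3 = 36.370293
R_{2,1} = 39.441951 + (39.441951 − 57.652127)/3 = 33.371892
R_{2,2} = 33.371892 + (33.371892 − 36.370293)/15 = 33.171999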